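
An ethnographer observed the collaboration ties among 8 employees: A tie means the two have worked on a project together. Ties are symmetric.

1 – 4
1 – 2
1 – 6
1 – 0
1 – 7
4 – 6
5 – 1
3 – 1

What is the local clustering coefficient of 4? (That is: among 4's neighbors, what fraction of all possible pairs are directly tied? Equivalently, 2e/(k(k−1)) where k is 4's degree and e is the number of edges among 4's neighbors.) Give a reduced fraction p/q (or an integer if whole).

4's neighbors: 1 and 6 (k = 2).
Possible neighbor pairs: C(2,2) = 1. Edges among them: 1–6 → e = 1.
Clustering(4) = 1/1.

1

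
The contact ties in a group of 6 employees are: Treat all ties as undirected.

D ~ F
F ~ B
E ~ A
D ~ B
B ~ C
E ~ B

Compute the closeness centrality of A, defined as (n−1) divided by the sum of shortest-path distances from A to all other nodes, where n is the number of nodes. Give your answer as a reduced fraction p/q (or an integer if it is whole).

Distances from A: B:2, C:3, D:3, E:1, F:3. Sum = 12.
n = 6, so closeness = 5/12.

5/12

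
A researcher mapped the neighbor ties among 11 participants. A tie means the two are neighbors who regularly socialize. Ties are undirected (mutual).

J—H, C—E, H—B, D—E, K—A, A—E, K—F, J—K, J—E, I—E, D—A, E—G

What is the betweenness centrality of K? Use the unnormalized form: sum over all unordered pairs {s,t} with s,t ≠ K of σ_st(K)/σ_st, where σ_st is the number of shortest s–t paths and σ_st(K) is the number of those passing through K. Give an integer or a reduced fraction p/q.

21/2

Pairs whose geodesics pass through K — J–F: 1; J–A: 1/2; F–G: 2/2; F–I: 2/2; F–H: 1; F–C: 2/2; F–D: 1; F–A: 1; F–E: 2/2; F–B: 1; H–A: 1/2; A–B: 1/2.
All other pairs contribute 0.
Summing the contributions gives betweenness(K) = 21/2.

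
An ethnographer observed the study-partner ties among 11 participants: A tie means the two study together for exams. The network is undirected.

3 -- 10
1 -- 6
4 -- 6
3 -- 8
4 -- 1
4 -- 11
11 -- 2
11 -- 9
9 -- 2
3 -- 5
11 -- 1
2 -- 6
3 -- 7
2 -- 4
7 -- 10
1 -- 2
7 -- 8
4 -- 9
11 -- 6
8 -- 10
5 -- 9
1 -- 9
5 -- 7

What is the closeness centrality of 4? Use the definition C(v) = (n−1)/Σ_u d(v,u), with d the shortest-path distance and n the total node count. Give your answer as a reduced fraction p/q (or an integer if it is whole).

Distances from 4: 1:1, 2:1, 3:3, 5:2, 6:1, 7:3, 8:4, 9:1, 10:4, 11:1. Sum = 21.
n = 11, so closeness = 10/21.

10/21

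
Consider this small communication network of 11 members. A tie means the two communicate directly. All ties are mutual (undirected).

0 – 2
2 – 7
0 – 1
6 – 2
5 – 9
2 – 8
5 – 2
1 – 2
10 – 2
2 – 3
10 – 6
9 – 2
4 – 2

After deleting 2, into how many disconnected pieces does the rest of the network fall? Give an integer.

Without 2, the remaining ties split the others into: {3}; {5, 9}; {7}; {6, 10}; {4}; {0, 1}; {8}.
That's 7 separate components.

7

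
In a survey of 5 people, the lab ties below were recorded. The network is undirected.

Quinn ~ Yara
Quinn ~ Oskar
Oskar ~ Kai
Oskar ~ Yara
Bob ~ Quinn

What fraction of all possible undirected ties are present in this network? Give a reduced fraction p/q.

There are 5 edges and 5 nodes, so the maximum possible is C(5,2) = 10.
Density = 5/10 = 1/2.

1/2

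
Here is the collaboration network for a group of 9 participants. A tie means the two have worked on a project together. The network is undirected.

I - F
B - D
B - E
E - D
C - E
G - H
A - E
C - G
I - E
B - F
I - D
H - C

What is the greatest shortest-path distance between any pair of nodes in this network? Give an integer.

4

Eccentricity of each node (its greatest distance to any other): A:3, B:3, C:3, D:3, E:2, F:4, G:4, H:4, I:3.
The maximum eccentricity is 4, realized for instance by the pair F–G via F – I – E – C – G. So the diameter is 4.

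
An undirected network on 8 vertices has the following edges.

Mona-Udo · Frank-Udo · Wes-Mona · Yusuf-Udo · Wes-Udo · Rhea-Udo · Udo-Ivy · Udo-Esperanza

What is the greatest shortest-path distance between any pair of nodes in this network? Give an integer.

2

Eccentricity of each node (its greatest distance to any other): Esperanza:2, Frank:2, Ivy:2, Mona:2, Rhea:2, Udo:1, Wes:2, Yusuf:2.
The maximum eccentricity is 2, realized for instance by the pair Esperanza–Mona via Esperanza – Udo – Mona. So the diameter is 2.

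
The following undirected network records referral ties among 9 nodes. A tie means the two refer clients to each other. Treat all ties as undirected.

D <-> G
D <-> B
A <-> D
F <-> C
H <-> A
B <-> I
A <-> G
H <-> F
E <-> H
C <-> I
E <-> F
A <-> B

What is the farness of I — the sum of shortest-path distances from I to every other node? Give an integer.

Distances from I: A:2, B:1, C:1, D:2, E:3, F:2, G:3, H:3.
Sum = 2 + 1 + 1 + 2 + 3 + 2 + 3 + 3 = 17.

17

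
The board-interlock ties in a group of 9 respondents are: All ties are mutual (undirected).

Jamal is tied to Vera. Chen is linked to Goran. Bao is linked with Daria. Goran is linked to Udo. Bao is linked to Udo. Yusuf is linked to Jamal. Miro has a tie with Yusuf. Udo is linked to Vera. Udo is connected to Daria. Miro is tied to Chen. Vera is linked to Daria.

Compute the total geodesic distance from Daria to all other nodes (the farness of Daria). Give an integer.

Distances from Daria: Bao:1, Chen:3, Goran:2, Jamal:2, Miro:4, Udo:1, Vera:1, Yusuf:3.
Sum = 1 + 3 + 2 + 2 + 4 + 1 + 1 + 3 = 17.

17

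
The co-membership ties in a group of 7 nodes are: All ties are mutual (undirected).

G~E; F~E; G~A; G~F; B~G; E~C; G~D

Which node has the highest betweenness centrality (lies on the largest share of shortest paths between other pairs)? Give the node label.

Unnormalized betweenness of each node: A:0, B:0, C:0, D:0, E:5, F:0, G:12.
G has the largest value, 12, making it the main broker — the node through which the most shortest paths run.

G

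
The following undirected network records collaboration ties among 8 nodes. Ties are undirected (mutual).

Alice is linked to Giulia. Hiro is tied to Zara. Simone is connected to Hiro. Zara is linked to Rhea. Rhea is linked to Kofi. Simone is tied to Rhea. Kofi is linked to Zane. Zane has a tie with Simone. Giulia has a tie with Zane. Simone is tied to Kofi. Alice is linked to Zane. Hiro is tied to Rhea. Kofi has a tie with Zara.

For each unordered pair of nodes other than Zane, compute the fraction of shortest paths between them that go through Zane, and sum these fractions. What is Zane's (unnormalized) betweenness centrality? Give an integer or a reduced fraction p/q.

Pairs whose geodesics pass through Zane — Giulia–Hiro: 1; Giulia–Kofi: 1; Giulia–Simone: 1; Giulia–Zara: 1; Giulia–Rhea: 2/2; Alice–Hiro: 1; Alice–Kofi: 1; Alice–Simone: 1; Alice–Zara: 1; Alice–Rhea: 2/2.
All other pairs contribute 0.
Summing the contributions gives betweenness(Zane) = 10.

10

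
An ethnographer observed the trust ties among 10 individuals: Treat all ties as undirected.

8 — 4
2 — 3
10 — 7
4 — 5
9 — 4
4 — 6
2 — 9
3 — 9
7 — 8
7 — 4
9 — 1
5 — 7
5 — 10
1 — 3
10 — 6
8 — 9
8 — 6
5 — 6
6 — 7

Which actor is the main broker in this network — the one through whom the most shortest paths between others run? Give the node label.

Unnormalized betweenness of each node: 1:0, 2:0, 3:1/2, 4:161/15, 5:17/15, 6:83/30, 7:83/30, 8:28/5, 9:37/2, 10:0.
9 has the largest value, 37/2, making it the main broker — the node through which the most shortest paths run.

9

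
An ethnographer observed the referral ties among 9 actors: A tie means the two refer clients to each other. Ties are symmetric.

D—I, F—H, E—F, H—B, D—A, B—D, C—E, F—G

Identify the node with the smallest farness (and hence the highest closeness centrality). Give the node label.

Farness (sum of distances to all others) for each node — A:28, B:18, C:30, D:21, E:23, F:18, G:25, H:17, I:28.
The smallest farness is 17, for H, so H has the highest closeness.

H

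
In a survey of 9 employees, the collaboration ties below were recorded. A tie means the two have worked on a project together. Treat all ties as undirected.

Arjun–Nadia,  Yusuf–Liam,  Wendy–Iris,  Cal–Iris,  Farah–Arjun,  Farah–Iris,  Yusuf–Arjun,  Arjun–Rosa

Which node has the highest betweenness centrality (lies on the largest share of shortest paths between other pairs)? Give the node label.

Arjun

Unnormalized betweenness of each node: Arjun:21, Cal:0, Farah:15, Iris:13, Liam:0, Nadia:0, Rosa:0, Wendy:0, Yusuf:7.
Arjun has the largest value, 21, making it the main broker — the node through which the most shortest paths run.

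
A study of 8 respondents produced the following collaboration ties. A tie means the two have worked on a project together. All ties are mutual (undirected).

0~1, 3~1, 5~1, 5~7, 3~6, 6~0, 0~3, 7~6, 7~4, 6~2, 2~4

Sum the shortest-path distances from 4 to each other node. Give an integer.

15

Distances from 4: 0:3, 1:3, 2:1, 3:3, 5:2, 6:2, 7:1.
Sum = 3 + 3 + 1 + 3 + 2 + 2 + 1 = 15.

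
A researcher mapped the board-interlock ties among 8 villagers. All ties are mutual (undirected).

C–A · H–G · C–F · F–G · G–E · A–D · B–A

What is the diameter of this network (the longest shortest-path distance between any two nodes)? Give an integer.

5

Eccentricity of each node (its greatest distance to any other): A:4, B:5, C:3, D:5, E:5, F:3, G:4, H:5.
The maximum eccentricity is 5, realized for instance by the pair E–D via E – G – F – C – A – D. So the diameter is 5.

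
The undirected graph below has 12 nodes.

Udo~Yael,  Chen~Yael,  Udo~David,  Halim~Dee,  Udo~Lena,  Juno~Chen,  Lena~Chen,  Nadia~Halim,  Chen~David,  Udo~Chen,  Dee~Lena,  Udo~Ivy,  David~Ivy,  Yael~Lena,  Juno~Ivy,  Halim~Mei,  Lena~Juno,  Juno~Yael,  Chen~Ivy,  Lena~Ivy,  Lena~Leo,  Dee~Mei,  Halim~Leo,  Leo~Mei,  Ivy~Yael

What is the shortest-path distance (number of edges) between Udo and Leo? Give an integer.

2

One shortest route is Udo – Lena – Leo, which uses 2 edges, and Udo and Leo are not directly tied, so nothing shorter exists. So d(Udo,Leo) = 2.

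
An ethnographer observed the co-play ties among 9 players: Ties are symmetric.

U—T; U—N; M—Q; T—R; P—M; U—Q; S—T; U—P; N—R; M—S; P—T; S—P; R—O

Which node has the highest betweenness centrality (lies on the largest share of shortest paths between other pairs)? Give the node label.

Unnormalized betweenness of each node: M:3/2, N:2, O:0, P:10/3, Q:1, R:47/6, S:3/2, T:55/6, U:23/3.
T has the largest value, 55/6, making it the main broker — the node through which the most shortest paths run.

T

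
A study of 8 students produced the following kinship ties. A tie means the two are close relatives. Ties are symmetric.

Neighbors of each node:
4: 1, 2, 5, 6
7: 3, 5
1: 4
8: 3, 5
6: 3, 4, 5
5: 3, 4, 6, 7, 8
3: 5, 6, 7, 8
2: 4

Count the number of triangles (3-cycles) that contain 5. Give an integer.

4

5's neighbors: 3, 4, 6, 7, and 8.
Neighbor pairs that are themselves tied: 5–3–6; 5–3–7; 5–3–8; 5–4–6. Each forms one triangle with 5, for 4 in total.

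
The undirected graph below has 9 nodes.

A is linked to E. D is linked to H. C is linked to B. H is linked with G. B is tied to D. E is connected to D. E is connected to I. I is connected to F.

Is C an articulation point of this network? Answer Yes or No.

Even without C, every remaining node can still reach every other (the residual graph is connected), so C is not a cut vertex.

No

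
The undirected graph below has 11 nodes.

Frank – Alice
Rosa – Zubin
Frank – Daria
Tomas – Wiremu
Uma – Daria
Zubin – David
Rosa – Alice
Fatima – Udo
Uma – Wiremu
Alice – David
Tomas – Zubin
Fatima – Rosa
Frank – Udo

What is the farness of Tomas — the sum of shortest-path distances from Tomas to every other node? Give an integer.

25

Distances from Tomas: Alice:3, Daria:3, David:2, Fatima:3, Frank:4, Rosa:2, Udo:4, Uma:2, Wiremu:1, Zubin:1.
Sum = 3 + 3 + 2 + 3 + 4 + 2 + 4 + 2 + 1 + 1 = 25.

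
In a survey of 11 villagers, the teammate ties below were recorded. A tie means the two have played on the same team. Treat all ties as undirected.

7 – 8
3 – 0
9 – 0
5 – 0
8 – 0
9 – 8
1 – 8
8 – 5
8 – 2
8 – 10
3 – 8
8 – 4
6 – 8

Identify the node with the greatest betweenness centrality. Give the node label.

8

Unnormalized betweenness of each node: 0:3/2, 1:0, 2:0, 3:0, 4:0, 5:0, 6:0, 7:0, 8:81/2, 9:0, 10:0.
8 has the largest value, 81/2, making it the main broker — the node through which the most shortest paths run.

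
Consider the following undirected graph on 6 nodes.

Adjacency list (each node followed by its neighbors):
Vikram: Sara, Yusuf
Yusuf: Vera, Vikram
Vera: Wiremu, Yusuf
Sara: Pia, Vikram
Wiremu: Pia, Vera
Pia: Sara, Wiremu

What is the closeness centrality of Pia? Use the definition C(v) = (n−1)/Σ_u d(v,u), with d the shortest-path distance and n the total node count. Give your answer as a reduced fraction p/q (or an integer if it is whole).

Distances from Pia: Sara:1, Vera:2, Vikram:2, Wiremu:1, Yusuf:3. Sum = 9.
n = 6, so closeness = 5/9.

5/9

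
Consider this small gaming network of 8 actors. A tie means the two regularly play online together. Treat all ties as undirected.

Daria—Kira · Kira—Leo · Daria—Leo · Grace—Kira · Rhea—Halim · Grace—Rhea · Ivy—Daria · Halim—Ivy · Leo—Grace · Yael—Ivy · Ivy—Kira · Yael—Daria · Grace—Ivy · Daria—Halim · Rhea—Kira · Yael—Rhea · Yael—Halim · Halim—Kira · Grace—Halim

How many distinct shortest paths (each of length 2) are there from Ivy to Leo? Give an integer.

3

The shortest distance is 2. The length-2 paths are: Ivy–Grace–Leo; Ivy–Kira–Leo; Ivy–Daria–Leo.
That gives 3 distinct shortest paths.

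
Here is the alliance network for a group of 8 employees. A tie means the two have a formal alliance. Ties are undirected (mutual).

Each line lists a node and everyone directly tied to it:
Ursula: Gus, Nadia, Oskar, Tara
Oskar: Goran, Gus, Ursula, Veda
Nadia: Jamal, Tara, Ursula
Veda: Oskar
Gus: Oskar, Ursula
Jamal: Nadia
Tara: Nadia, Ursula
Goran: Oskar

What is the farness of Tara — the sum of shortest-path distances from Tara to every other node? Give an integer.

Distances from Tara: Goran:3, Gus:2, Jamal:2, Nadia:1, Oskar:2, Ursula:1, Veda:3.
Sum = 3 + 2 + 2 + 1 + 2 + 1 + 3 = 14.

14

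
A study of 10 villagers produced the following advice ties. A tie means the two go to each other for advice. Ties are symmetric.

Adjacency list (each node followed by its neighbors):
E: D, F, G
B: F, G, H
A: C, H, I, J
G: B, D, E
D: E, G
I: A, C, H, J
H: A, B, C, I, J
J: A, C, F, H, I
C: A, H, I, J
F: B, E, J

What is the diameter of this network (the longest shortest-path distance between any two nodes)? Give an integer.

4

Eccentricity of each node (its greatest distance to any other): A:4, B:2, C:4, D:4, E:3, F:2, G:3, H:3, I:4, J:3.
The maximum eccentricity is 4, realized for instance by the pair D–A via D – E – F – J – A. So the diameter is 4.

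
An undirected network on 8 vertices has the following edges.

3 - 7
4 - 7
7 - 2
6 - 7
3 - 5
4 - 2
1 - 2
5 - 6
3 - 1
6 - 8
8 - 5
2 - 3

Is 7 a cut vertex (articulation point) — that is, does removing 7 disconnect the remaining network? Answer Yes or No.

Even without 7, every remaining node can still reach every other (the residual graph is connected), so 7 is not a cut vertex.

No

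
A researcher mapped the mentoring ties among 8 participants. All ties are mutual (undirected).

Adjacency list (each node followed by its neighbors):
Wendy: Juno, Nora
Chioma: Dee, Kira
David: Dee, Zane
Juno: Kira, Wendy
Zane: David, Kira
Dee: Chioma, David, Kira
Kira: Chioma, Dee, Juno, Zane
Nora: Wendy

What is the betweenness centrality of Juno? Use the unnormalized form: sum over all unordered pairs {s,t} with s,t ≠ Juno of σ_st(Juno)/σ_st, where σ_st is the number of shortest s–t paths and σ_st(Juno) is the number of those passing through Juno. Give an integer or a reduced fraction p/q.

Pairs whose geodesics pass through Juno — Zane–Nora: 1; Zane–Wendy: 1; David–Nora: 2/2; David–Wendy: 2/2; Kira–Nora: 1; Kira–Wendy: 1; Chioma–Nora: 1; Chioma–Wendy: 1; Dee–Nora: 1; Dee–Wendy: 1.
All other pairs contribute 0.
Summing the contributions gives betweenness(Juno) = 10.

10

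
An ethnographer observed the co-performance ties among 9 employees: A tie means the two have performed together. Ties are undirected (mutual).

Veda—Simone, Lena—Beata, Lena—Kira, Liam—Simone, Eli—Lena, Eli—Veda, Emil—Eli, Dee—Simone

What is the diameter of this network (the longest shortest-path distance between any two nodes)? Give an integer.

Eccentricity of each node (its greatest distance to any other): Beata:5, Dee:5, Eli:3, Emil:4, Kira:5, Lena:4, Liam:5, Simone:4, Veda:3.
The maximum eccentricity is 5, realized for instance by the pair Liam–Beata via Liam – Simone – Veda – Eli – Lena – Beata. So the diameter is 5.

5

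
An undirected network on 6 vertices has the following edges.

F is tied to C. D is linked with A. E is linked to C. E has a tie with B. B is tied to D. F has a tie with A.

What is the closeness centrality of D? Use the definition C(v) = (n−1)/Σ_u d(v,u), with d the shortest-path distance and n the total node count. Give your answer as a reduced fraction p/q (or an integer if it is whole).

5/9

Distances from D: A:1, B:1, C:3, E:2, F:2. Sum = 9.
n = 6, so closeness = 5/9.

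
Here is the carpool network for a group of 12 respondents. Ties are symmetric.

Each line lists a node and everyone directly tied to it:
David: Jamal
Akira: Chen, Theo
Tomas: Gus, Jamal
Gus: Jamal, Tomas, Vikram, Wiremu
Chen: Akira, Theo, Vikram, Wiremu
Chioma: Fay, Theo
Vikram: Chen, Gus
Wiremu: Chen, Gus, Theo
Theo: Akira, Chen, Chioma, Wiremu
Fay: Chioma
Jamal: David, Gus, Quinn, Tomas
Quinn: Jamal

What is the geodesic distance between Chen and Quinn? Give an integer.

4

One shortest route is Chen – Wiremu – Gus – Jamal – Quinn, which uses 4 edges, and at distance 3 from Chen we only reach {Fay, Jamal, Tomas}, which does not include Quinn. So d(Chen,Quinn) = 4.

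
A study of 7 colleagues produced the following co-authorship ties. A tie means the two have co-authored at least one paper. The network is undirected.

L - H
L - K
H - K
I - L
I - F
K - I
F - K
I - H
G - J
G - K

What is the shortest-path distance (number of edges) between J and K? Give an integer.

2

One shortest route is J – G – K, which uses 2 edges, and J and K are not directly tied, so nothing shorter exists. So d(J,K) = 2.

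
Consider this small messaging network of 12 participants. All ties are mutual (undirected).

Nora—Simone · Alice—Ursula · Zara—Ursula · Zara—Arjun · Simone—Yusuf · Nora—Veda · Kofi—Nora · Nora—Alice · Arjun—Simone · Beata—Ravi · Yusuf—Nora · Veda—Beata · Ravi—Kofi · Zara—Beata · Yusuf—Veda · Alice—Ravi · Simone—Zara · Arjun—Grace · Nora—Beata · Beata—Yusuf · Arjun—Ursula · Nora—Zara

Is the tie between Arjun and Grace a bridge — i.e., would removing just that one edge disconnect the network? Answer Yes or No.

Yes

Without the Arjun–Grace edge there is no alternate route between Arjun and Grace, so the network disconnects. It is a bridge.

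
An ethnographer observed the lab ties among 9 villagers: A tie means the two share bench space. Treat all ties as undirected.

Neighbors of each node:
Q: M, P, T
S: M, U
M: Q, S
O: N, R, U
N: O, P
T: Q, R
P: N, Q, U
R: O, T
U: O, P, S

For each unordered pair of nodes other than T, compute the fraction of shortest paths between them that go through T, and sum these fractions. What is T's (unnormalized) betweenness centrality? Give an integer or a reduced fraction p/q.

Pairs whose geodesics pass through T — P–R: 1/3; O–Q: 1/3; R–Q: 1; R–M: 1.
All other pairs contribute 0.
Summing the contributions gives betweenness(T) = 8/3.

8/3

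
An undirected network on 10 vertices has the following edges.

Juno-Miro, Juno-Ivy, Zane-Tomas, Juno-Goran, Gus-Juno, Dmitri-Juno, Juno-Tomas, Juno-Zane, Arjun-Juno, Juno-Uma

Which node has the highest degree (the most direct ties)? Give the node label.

Degrees — Arjun:1, Dmitri:1, Goran:1, Gus:1, Ivy:1, Juno:9, Miro:1, Tomas:2, Uma:1, Zane:2.
The maximum is 9, attained only by Juno.

Juno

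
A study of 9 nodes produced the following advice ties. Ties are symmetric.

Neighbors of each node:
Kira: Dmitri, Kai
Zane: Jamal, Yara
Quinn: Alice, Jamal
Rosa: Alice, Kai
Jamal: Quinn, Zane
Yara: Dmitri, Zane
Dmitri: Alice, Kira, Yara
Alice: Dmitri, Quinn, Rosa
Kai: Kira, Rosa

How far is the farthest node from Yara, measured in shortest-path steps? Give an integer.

3

Distances from Yara: Alice:2, Dmitri:1, Jamal:2, Kai:3, Kira:2, Quinn:3, Rosa:3, Zane:1.
The largest is 3 (to Quinn, Kai, and Rosa), so the eccentricity of Yara is 3.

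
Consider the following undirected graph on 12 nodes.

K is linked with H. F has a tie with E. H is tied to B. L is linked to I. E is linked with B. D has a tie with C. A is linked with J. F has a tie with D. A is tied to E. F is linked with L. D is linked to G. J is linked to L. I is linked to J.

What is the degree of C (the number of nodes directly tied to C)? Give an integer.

1

C is directly tied to D. That is 1 neighbor, so the degree of C is 1.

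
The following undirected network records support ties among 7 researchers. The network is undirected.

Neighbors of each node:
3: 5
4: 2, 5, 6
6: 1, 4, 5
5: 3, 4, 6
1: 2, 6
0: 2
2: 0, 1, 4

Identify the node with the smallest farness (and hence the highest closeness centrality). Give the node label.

Farness (sum of distances to all others) for each node — 0:15, 1:11, 2:10, 3:15, 4:9, 5:10, 6:10.
The smallest farness is 9, for 4, so 4 has the highest closeness.

4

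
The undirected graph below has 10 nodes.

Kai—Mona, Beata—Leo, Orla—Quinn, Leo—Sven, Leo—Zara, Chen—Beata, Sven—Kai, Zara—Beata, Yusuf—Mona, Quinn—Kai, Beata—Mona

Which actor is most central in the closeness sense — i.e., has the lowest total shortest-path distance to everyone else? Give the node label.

Farness (sum of distances to all others) for each node — Beata:17, Chen:25, Kai:17, Leo:19, Mona:16, Orla:31, Quinn:23, Sven:19, Yusuf:24, Zara:23.
The smallest farness is 16, for Mona, so Mona has the highest closeness.

Mona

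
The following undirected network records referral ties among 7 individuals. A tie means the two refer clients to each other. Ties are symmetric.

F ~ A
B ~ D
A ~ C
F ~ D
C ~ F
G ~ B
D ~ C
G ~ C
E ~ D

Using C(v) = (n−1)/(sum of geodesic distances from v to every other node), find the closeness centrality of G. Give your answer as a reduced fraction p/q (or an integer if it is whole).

Distances from G: A:2, B:1, C:1, D:2, E:3, F:2. Sum = 11.
n = 7, so closeness = 6/11.

6/11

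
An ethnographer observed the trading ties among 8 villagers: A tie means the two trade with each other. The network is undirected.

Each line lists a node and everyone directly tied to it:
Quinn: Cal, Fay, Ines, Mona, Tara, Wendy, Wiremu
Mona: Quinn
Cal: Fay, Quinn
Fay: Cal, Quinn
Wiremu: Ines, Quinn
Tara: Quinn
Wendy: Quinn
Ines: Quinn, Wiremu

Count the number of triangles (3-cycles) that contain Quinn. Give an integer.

2

Quinn's neighbors: Cal, Fay, Ines, Mona, Tara, Wendy, and Wiremu.
Neighbor pairs that are themselves tied: Quinn–Cal–Fay; Quinn–Ines–Wiremu. Each forms one triangle with Quinn, for 2 in total.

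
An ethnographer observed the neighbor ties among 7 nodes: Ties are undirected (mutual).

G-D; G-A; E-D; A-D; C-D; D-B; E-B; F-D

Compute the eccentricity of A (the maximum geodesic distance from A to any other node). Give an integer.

2

Distances from A: B:2, C:2, D:1, E:2, F:2, G:1.
The largest is 2 (to C, B, E, and F), so the eccentricity of A is 2.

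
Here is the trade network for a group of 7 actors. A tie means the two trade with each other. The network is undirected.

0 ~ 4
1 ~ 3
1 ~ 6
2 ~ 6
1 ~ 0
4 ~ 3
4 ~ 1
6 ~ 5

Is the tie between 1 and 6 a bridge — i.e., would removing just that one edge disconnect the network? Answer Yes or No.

Yes

Without the 1–6 edge there is no alternate route between 1 and 6, so the network disconnects. It is a bridge.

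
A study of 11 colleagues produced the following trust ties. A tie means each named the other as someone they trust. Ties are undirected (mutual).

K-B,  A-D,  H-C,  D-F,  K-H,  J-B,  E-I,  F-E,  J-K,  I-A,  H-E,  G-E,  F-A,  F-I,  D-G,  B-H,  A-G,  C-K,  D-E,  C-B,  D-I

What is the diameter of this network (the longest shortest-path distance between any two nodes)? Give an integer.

5

Eccentricity of each node (its greatest distance to any other): A:5, B:4, C:4, D:4, E:3, F:4, G:4, H:3, I:4, J:5, K:4.
The maximum eccentricity is 5, realized for instance by the pair A–J via A – I – E – H – B – J. So the diameter is 5.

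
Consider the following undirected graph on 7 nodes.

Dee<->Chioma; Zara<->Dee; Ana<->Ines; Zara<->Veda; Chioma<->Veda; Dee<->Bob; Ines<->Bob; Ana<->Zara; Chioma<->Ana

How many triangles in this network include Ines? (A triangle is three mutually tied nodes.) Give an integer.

Ines's neighbors are Ana and Bob, but none of them are tied to each other, so no triangle contains Ines.

0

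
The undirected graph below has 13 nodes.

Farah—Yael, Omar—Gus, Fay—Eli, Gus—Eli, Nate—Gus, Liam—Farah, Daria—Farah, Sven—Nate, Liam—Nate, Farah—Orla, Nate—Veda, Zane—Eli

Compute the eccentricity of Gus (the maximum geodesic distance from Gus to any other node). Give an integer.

4

Distances from Gus: Daria:4, Eli:1, Farah:3, Fay:2, Liam:2, Nate:1, Omar:1, Orla:4, Sven:2, Veda:2, Yael:4, Zane:2.
The largest is 4 (to Daria, Orla, and Yael), so the eccentricity of Gus is 4.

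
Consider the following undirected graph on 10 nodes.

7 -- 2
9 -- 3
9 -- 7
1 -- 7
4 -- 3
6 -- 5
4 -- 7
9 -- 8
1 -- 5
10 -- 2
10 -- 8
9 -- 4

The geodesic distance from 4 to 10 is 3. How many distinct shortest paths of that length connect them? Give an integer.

The shortest distance is 3. The length-3 paths are: 4–9–8–10; 4–7–2–10.
That gives 2 distinct shortest paths.

2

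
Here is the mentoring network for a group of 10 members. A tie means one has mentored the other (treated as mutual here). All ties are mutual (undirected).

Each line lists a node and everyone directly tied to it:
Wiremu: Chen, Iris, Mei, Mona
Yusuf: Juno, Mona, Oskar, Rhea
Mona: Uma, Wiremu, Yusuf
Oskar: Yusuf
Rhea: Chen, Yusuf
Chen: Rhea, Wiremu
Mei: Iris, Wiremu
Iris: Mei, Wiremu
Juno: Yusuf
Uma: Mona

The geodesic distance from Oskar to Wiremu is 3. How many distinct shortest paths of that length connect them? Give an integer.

1

The shortest distance is 3, and the only length-3 path is Oskar–Yusuf–Mona–Wiremu. So there is exactly 1 shortest path.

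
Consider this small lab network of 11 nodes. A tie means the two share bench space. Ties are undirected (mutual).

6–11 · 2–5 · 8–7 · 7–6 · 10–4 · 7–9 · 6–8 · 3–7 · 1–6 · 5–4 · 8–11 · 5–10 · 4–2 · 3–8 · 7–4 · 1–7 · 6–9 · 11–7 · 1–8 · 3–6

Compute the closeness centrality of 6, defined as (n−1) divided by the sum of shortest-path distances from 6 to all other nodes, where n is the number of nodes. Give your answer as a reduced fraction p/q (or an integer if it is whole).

10/17

Distances from 6: 1:1, 2:3, 3:1, 4:2, 5:3, 7:1, 8:1, 9:1, 10:3, 11:1. Sum = 17.
n = 11, so closeness = 10/17.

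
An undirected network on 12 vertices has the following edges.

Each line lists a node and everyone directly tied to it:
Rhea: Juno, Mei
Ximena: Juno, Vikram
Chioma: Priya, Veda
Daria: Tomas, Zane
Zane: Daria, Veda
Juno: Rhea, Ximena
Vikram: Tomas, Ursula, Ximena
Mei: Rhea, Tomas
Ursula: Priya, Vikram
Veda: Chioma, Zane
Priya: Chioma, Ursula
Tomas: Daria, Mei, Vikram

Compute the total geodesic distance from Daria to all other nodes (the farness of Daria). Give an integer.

28

Distances from Daria: Chioma:3, Juno:4, Mei:2, Priya:4, Rhea:3, Tomas:1, Ursula:3, Veda:2, Vikram:2, Ximena:3, Zane:1.
Sum = 3 + 4 + 2 + 4 + 3 + 1 + 3 + 2 + 2 + 3 + 1 = 28.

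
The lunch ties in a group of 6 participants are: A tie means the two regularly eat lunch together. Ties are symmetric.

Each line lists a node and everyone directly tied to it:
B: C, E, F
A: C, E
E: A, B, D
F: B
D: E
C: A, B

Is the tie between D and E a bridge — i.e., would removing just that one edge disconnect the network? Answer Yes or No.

Without the D–E edge there is no alternate route between D and E, so the network disconnects. It is a bridge.

Yes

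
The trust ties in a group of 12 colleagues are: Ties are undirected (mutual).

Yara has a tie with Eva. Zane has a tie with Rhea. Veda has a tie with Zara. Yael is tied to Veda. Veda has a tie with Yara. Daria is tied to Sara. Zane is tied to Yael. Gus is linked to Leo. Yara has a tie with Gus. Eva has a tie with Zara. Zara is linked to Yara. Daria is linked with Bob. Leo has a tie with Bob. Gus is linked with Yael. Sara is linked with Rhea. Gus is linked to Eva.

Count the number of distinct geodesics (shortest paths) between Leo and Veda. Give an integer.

2

The shortest distance is 3. The length-3 paths are: Leo–Gus–Yael–Veda; Leo–Gus–Yara–Veda.
That gives 2 distinct shortest paths.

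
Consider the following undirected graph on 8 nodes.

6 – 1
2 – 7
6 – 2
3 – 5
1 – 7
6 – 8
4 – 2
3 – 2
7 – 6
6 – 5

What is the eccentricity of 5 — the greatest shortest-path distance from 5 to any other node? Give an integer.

Distances from 5: 1:2, 2:2, 3:1, 4:3, 6:1, 7:2, 8:2.
The largest is 3 (to 4), so the eccentricity of 5 is 3.

3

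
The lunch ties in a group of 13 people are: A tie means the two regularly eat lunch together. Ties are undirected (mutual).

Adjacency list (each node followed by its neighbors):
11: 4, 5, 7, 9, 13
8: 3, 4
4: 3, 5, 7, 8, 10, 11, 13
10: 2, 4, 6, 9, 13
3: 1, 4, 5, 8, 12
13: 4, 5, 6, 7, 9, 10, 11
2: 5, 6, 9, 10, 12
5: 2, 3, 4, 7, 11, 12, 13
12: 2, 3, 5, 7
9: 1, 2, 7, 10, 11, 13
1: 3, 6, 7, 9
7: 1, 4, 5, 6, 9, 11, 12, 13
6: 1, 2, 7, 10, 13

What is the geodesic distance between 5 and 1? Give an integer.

One shortest route is 5 – 7 – 1, which uses 2 edges, and 5 and 1 are not directly tied, so nothing shorter exists. So d(5,1) = 2.

2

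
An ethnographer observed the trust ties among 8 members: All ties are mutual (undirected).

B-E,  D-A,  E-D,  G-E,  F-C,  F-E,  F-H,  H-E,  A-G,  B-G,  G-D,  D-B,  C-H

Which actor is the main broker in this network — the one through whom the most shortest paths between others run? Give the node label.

E

Unnormalized betweenness of each node: A:0, B:0, C:0, D:5/2, E:12, F:5/2, G:5/2, H:5/2.
E has the largest value, 12, making it the main broker — the node through which the most shortest paths run.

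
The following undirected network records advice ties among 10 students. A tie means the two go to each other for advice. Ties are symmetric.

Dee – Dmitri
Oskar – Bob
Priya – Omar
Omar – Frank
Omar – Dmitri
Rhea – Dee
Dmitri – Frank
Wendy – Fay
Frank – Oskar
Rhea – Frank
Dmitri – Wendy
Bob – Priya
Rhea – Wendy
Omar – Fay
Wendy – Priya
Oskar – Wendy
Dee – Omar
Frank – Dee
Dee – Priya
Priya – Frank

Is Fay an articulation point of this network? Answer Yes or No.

No

Even without Fay, every remaining node can still reach every other (the residual graph is connected), so Fay is not a cut vertex.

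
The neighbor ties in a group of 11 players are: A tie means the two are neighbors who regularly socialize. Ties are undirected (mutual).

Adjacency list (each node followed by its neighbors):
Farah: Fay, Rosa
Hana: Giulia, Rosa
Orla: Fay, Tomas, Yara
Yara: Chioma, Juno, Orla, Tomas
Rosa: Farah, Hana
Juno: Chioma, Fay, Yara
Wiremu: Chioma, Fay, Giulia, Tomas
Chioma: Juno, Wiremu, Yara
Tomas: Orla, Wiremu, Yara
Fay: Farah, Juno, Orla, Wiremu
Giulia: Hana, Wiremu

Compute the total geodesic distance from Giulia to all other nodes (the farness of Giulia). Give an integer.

Distances from Giulia: Chioma:2, Farah:3, Fay:2, Hana:1, Juno:3, Orla:3, Rosa:2, Tomas:2, Wiremu:1, Yara:3.
Sum = 2 + 3 + 2 + 1 + 3 + 3 + 2 + 2 + 1 + 3 = 22.

22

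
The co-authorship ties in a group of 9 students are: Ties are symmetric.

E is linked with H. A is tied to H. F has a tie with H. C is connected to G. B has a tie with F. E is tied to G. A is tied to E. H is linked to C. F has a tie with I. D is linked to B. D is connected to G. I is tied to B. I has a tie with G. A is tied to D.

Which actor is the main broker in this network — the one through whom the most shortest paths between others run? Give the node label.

Unnormalized betweenness of each node: A:7/4, B:7/4, C:1/2, D:10/3, E:5/4, F:17/6, G:37/6, H:16/3, I:25/12.
G has the largest value, 37/6, making it the main broker — the node through which the most shortest paths run.

G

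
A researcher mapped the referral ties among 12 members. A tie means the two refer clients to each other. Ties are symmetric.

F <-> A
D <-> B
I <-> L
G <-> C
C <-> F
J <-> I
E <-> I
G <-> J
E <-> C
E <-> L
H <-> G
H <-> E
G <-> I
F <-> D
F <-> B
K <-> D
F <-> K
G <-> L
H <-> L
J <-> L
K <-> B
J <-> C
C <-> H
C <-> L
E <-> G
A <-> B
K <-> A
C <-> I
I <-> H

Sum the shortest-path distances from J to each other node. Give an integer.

22

Distances from J: A:3, B:3, C:1, D:3, E:2, F:2, G:1, H:2, I:1, K:3, L:1.
Sum = 3 + 3 + 1 + 3 + 2 + 2 + 1 + 2 + 1 + 3 + 1 = 22.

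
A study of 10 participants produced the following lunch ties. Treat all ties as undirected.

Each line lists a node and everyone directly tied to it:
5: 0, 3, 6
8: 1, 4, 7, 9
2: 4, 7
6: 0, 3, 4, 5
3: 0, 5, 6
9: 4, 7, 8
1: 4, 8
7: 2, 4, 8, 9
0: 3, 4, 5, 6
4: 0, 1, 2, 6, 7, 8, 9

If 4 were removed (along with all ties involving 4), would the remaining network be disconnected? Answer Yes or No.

Yes

Removing 4 leaves {0, 3, 5, and 6} with no path to {1, 2, 7, 8, and 9}, so the network splits into 2 components. 4 is a cut vertex.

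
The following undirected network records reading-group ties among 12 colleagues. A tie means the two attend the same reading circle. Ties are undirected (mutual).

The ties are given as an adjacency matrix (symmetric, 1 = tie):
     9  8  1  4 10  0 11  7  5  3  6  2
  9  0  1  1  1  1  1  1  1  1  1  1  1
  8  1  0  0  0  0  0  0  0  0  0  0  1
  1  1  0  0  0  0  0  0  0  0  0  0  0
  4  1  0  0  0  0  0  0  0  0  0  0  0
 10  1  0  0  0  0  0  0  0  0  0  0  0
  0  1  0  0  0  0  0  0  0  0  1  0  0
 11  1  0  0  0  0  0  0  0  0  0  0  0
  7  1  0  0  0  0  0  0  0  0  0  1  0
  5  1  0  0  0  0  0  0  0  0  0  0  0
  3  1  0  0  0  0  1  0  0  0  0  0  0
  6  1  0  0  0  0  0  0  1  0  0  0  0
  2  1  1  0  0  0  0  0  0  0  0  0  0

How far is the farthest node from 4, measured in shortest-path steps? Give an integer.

2

Distances from 4: 0:2, 1:2, 2:2, 3:2, 5:2, 6:2, 7:2, 8:2, 9:1, 10:2, 11:2.
The largest is 2 (to 8, 1, 10, 0, 11, 7, 5, 3, 6, and 2), so the eccentricity of 4 is 2.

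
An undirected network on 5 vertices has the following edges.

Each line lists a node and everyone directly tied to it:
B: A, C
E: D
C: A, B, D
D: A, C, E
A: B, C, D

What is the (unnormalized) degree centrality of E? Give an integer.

E is directly tied to D. That is 1 neighbor, so the degree of E is 1.

1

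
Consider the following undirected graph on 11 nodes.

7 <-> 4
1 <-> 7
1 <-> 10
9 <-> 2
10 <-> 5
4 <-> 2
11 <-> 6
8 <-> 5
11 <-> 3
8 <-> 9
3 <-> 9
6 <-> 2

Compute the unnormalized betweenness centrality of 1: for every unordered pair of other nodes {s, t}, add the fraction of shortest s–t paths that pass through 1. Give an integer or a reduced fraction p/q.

5

Pairs whose geodesics pass through 1 — 6–10: 1/2; 2–10: 1/2; 4–10: 1; 4–5: 1/2; 7–10: 1; 7–5: 1; 7–8: 1/2.
All other pairs contribute 0.
Summing the contributions gives betweenness(1) = 5.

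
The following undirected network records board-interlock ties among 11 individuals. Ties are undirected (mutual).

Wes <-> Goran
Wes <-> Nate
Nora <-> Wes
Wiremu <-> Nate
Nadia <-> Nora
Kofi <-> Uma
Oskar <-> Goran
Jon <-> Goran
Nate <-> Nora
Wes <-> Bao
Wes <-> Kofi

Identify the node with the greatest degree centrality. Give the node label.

Degrees — Bao:1, Goran:3, Jon:1, Kofi:2, Nadia:1, Nate:3, Nora:3, Oskar:1, Uma:1, Wes:5, Wiremu:1.
The maximum is 5, attained only by Wes.

Wes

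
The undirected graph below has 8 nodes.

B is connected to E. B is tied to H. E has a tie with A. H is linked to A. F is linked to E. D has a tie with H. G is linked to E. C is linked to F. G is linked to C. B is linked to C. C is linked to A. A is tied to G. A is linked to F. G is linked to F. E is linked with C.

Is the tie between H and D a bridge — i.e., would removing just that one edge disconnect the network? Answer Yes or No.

Without the H–D edge there is no alternate route between H and D, so the network disconnects. It is a bridge.

Yes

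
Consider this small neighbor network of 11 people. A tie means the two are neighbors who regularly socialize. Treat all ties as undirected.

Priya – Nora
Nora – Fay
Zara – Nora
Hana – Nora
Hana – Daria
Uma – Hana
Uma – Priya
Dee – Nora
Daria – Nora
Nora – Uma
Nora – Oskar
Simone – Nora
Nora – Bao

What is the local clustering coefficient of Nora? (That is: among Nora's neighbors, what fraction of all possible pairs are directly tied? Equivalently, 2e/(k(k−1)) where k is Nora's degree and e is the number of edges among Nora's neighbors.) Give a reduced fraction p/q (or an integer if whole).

1/15

Nora's neighbors: Bao, Daria, Dee, Fay, Hana, Oskar, Priya, Simone, Uma, and Zara (k = 10).
Possible neighbor pairs: C(10,2) = 45. Edges among them: Daria–Hana, Hana–Uma, Priya–Uma → e = 3.
Clustering(Nora) = 3/45 = 1/15.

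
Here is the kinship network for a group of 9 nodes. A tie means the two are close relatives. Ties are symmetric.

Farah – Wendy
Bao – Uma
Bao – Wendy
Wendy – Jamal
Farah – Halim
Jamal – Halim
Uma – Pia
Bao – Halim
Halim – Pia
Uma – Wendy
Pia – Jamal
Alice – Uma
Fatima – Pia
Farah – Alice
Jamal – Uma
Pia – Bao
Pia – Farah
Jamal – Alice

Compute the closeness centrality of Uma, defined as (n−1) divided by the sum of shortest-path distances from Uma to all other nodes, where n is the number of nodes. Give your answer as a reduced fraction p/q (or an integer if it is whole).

Distances from Uma: Alice:1, Bao:1, Farah:2, Fatima:2, Halim:2, Jamal:1, Pia:1, Wendy:1. Sum = 11.
n = 9, so closeness = 8/11.

8/11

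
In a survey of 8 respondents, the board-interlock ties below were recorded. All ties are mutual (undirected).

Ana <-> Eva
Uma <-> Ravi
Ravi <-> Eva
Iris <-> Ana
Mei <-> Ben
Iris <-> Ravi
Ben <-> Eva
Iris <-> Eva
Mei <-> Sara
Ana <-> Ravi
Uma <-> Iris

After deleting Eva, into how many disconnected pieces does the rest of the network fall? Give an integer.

2

Without Eva, the remaining ties split the others into: {Ana, Iris, Ravi, Uma}; {Ben, Mei, Sara}.
That's 2 separate components.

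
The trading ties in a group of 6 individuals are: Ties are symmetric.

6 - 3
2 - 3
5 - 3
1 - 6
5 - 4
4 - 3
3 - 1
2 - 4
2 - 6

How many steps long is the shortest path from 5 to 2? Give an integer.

2

One shortest route is 5 – 3 – 2, which uses 2 edges, and 5 and 2 are not directly tied, so nothing shorter exists. So d(5,2) = 2.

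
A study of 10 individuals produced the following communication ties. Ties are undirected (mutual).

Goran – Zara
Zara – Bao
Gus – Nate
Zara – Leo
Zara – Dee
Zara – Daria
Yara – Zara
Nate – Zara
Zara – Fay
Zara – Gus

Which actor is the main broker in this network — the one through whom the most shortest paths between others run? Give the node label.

Zara

Unnormalized betweenness of each node: Bao:0, Daria:0, Dee:0, Fay:0, Goran:0, Gus:0, Leo:0, Nate:0, Yara:0, Zara:35.
Zara has the largest value, 35, making it the main broker — the node through which the most shortest paths run.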